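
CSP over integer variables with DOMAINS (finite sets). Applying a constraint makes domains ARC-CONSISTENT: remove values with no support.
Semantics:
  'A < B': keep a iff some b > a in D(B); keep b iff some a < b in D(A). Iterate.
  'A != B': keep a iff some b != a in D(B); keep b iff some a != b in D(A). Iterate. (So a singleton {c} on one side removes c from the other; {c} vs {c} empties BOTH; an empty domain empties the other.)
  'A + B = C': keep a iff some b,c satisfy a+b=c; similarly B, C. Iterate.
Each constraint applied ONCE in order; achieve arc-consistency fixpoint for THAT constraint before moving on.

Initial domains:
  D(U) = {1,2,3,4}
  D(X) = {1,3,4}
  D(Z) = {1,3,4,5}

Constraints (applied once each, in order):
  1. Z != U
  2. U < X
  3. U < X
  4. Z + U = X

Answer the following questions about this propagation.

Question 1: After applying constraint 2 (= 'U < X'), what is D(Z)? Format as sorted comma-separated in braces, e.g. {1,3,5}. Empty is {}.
Answer: {1,3,4,5}

Derivation:
Constraint 1 (Z != U) on D(Z)={1,3,4,5} D(U)={1,2,3,4}: no change
Constraint 2 (U < X) on D(U)={1,2,3,4} D(X)={1,3,4}: U {1,2,3,4}->{1,2,3}; X {1,3,4}->{3,4}
So after constraint 2: D(Z) = {1,3,4,5}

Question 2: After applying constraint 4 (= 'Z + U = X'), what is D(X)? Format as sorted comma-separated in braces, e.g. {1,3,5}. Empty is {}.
Constraint 1 (Z != U) on D(Z)={1,3,4,5} D(U)={1,2,3,4}: no change
Constraint 2 (U < X) on D(U)={1,2,3,4} D(X)={1,3,4}: U {1,2,3,4}->{1,2,3}; X {1,3,4}->{3,4}
Constraint 3 (U < X) on D(U)={1,2,3} D(X)={3,4}: no change
Constraint 4 (Z + U = X) on D(Z)={1,3,4,5} D(U)={1,2,3} D(X)={3,4}: Z {1,3,4,5}->{1,3}
So after constraint 4: D(X) = {3,4}

Answer: {3,4}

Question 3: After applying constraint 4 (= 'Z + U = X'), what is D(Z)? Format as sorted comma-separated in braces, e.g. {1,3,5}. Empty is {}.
Answer: {1,3}

Derivation:
Constraint 1 (Z != U) on D(Z)={1,3,4,5} D(U)={1,2,3,4}: no change
Constraint 2 (U < X) on D(U)={1,2,3,4} D(X)={1,3,4}: U {1,2,3,4}->{1,2,3}; X {1,3,4}->{3,4}
Constraint 3 (U < X) on D(U)={1,2,3} D(X)={3,4}: no change
Constraint 4 (Z + U = X) on D(Z)={1,3,4,5} D(U)={1,2,3} D(X)={3,4}: Z {1,3,4,5}->{1,3}
So after constraint 4: D(Z) = {1,3}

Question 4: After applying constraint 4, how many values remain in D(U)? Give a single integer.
Answer: 3

Derivation:
Constraint 1 (Z != U) on D(Z)={1,3,4,5} D(U)={1,2,3,4}: no change
Constraint 2 (U < X) on D(U)={1,2,3,4} D(X)={1,3,4}: U {1,2,3,4}->{1,2,3}; X {1,3,4}->{3,4}
Constraint 3 (U < X) on D(U)={1,2,3} D(X)={3,4}: no change
Constraint 4 (Z + U = X) on D(Z)={1,3,4,5} D(U)={1,2,3} D(X)={3,4}: Z {1,3,4,5}->{1,3}
So after constraint 4: D(U)={1,2,3}, size = 3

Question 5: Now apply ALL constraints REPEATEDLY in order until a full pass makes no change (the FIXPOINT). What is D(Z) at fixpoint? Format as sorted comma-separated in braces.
pass 0 (initial): D(Z)={1,3,4,5}
pass 1: U {1,2,3,4}->{1,2,3}; X {1,3,4}->{3,4}; Z {1,3,4,5}->{1,3}
pass 2: no change
Fixpoint after 2 passes: D(Z) = {1,3}

Answer: {1,3}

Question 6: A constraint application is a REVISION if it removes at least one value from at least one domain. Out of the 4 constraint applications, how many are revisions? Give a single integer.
Answer: 2

Derivation:
Constraint 1 (Z != U) on D(Z)={1,3,4,5} D(U)={1,2,3,4}: no change => not a revision
Constraint 2 (U < X) on D(U)={1,2,3,4} D(X)={1,3,4}: U {1,2,3,4}->{1,2,3}; X {1,3,4}->{3,4} => REVISION
Constraint 3 (U < X) on D(U)={1,2,3} D(X)={3,4}: no change => not a revision
Constraint 4 (Z + U = X) on D(Z)={1,3,4,5} D(U)={1,2,3} D(X)={3,4}: Z {1,3,4,5}->{1,3} => REVISION
Total revisions = 2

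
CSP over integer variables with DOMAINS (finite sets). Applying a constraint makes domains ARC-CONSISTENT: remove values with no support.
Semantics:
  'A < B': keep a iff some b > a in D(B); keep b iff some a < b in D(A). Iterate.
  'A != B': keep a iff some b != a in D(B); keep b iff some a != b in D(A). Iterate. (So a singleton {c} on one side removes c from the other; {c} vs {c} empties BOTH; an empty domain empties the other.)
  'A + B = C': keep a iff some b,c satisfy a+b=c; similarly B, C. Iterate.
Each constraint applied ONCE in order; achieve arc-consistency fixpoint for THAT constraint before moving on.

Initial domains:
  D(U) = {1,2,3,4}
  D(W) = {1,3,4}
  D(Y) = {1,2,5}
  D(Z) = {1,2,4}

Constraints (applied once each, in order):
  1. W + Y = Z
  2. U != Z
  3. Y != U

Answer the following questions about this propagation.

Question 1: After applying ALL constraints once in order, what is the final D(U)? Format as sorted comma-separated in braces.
Constraint 1 (W + Y = Z) on D(W)={1,3,4} D(Y)={1,2,5} D(Z)={1,2,4}: W {1,3,4}->{1,3}; Y {1,2,5}->{1}; Z {1,2,4}->{2,4}
Constraint 2 (U != Z) on D(U)={1,2,3,4} D(Z)={2,4}: no change
Constraint 3 (Y != U) on D(Y)={1} D(U)={1,2,3,4}: U {1,2,3,4}->{2,3,4}
So after all 3 constraints: D(U) = {2,3,4}

Answer: {2,3,4}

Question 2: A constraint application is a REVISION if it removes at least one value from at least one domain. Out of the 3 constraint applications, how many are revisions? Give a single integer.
Answer: 2

Derivation:
Constraint 1 (W + Y = Z) on D(W)={1,3,4} D(Y)={1,2,5} D(Z)={1,2,4}: W {1,3,4}->{1,3}; Y {1,2,5}->{1}; Z {1,2,4}->{2,4} => REVISION
Constraint 2 (U != Z) on D(U)={1,2,3,4} D(Z)={2,4}: no change => not a revision
Constraint 3 (Y != U) on D(Y)={1} D(U)={1,2,3,4}: U {1,2,3,4}->{2,3,4} => REVISION
Total revisions = 2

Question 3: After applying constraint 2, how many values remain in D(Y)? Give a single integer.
Answer: 1

Derivation:
Constraint 1 (W + Y = Z) on D(W)={1,3,4} D(Y)={1,2,5} D(Z)={1,2,4}: W {1,3,4}->{1,3}; Y {1,2,5}->{1}; Z {1,2,4}->{2,4}
Constraint 2 (U != Z) on D(U)={1,2,3,4} D(Z)={2,4}: no change
So after constraint 2: D(Y)={1}, size = 1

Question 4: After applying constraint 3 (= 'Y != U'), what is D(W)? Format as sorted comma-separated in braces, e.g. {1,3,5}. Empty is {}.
Constraint 1 (W + Y = Z) on D(W)={1,3,4} D(Y)={1,2,5} D(Z)={1,2,4}: W {1,3,4}->{1,3}; Y {1,2,5}->{1}; Z {1,2,4}->{2,4}
Constraint 2 (U != Z) on D(U)={1,2,3,4} D(Z)={2,4}: no change
Constraint 3 (Y != U) on D(Y)={1} D(U)={1,2,3,4}: U {1,2,3,4}->{2,3,4}
So after constraint 3: D(W) = {1,3}

Answer: {1,3}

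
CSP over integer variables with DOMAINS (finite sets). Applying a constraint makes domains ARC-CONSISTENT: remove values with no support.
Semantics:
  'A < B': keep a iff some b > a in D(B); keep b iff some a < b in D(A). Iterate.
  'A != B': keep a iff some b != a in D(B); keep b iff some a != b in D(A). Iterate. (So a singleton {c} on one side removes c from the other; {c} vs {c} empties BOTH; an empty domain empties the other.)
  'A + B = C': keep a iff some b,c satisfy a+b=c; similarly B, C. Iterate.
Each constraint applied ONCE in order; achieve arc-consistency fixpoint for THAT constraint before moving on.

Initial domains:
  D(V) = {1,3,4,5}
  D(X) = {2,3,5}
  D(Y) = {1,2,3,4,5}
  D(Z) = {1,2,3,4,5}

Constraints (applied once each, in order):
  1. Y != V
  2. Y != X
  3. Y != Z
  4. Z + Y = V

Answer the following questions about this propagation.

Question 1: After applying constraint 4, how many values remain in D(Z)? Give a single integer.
Answer: 4

Derivation:
Constraint 1 (Y != V) on D(Y)={1,2,3,4,5} D(V)={1,3,4,5}: no change
Constraint 2 (Y != X) on D(Y)={1,2,3,4,5} D(X)={2,3,5}: no change
Constraint 3 (Y != Z) on D(Y)={1,2,3,4,5} D(Z)={1,2,3,4,5}: no change
Constraint 4 (Z + Y = V) on D(Z)={1,2,3,4,5} D(Y)={1,2,3,4,5} D(V)={1,3,4,5}: Z {1,2,3,4,5}->{1,2,3,4}; Y {1,2,3,4,5}->{1,2,3,4}; V {1,3,4,5}->{3,4,5}
So after constraint 4: D(Z)={1,2,3,4}, size = 4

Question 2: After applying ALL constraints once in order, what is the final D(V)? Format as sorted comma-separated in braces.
Constraint 1 (Y != V) on D(Y)={1,2,3,4,5} D(V)={1,3,4,5}: no change
Constraint 2 (Y != X) on D(Y)={1,2,3,4,5} D(X)={2,3,5}: no change
Constraint 3 (Y != Z) on D(Y)={1,2,3,4,5} D(Z)={1,2,3,4,5}: no change
Constraint 4 (Z + Y = V) on D(Z)={1,2,3,4,5} D(Y)={1,2,3,4,5} D(V)={1,3,4,5}: Z {1,2,3,4,5}->{1,2,3,4}; Y {1,2,3,4,5}->{1,2,3,4}; V {1,3,4,5}->{3,4,5}
So after all 4 constraints: D(V) = {3,4,5}

Answer: {3,4,5}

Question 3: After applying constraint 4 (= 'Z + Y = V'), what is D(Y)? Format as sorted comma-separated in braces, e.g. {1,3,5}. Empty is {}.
Constraint 1 (Y != V) on D(Y)={1,2,3,4,5} D(V)={1,3,4,5}: no change
Constraint 2 (Y != X) on D(Y)={1,2,3,4,5} D(X)={2,3,5}: no change
Constraint 3 (Y != Z) on D(Y)={1,2,3,4,5} D(Z)={1,2,3,4,5}: no change
Constraint 4 (Z + Y = V) on D(Z)={1,2,3,4,5} D(Y)={1,2,3,4,5} D(V)={1,3,4,5}: Z {1,2,3,4,5}->{1,2,3,4}; Y {1,2,3,4,5}->{1,2,3,4}; V {1,3,4,5}->{3,4,5}
So after constraint 4: D(Y) = {1,2,3,4}

Answer: {1,2,3,4}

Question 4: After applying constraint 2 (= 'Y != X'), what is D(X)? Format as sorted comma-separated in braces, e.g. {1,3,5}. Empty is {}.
Constraint 1 (Y != V) on D(Y)={1,2,3,4,5} D(V)={1,3,4,5}: no change
Constraint 2 (Y != X) on D(Y)={1,2,3,4,5} D(X)={2,3,5}: no change
So after constraint 2: D(X) = {2,3,5}

Answer: {2,3,5}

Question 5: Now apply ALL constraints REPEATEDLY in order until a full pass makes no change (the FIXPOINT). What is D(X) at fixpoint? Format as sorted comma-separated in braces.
Answer: {2,3,5}

Derivation:
pass 0 (initial): D(X)={2,3,5}
pass 1: V {1,3,4,5}->{3,4,5}; Y {1,2,3,4,5}->{1,2,3,4}; Z {1,2,3,4,5}->{1,2,3,4}
pass 2: no change
Fixpoint after 2 passes: D(X) = {2,3,5}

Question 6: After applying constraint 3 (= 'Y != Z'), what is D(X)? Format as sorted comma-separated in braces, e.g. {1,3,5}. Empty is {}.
Answer: {2,3,5}

Derivation:
Constraint 1 (Y != V) on D(Y)={1,2,3,4,5} D(V)={1,3,4,5}: no change
Constraint 2 (Y != X) on D(Y)={1,2,3,4,5} D(X)={2,3,5}: no change
Constraint 3 (Y != Z) on D(Y)={1,2,3,4,5} D(Z)={1,2,3,4,5}: no change
So after constraint 3: D(X) = {2,3,5}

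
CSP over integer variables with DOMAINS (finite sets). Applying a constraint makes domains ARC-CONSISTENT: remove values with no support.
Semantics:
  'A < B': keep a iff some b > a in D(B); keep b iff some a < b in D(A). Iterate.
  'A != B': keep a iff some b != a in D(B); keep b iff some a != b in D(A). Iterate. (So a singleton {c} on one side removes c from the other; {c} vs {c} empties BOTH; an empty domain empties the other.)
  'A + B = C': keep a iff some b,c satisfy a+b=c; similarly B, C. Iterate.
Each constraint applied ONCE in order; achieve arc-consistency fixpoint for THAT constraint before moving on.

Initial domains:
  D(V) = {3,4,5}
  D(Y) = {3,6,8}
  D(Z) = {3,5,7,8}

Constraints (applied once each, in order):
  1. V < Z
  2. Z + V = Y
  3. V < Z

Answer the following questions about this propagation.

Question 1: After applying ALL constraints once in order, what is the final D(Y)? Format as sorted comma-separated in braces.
Constraint 1 (V < Z) on D(V)={3,4,5} D(Z)={3,5,7,8}: Z {3,5,7,8}->{5,7,8}
Constraint 2 (Z + V = Y) on D(Z)={5,7,8} D(V)={3,4,5} D(Y)={3,6,8}: Z {5,7,8}->{5}; V {3,4,5}->{3}; Y {3,6,8}->{8}
Constraint 3 (V < Z) on D(V)={3} D(Z)={5}: no change
So after all 3 constraints: D(Y) = {8}

Answer: {8}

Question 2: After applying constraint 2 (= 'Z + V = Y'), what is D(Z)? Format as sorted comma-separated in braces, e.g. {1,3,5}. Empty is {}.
Answer: {5}

Derivation:
Constraint 1 (V < Z) on D(V)={3,4,5} D(Z)={3,5,7,8}: Z {3,5,7,8}->{5,7,8}
Constraint 2 (Z + V = Y) on D(Z)={5,7,8} D(V)={3,4,5} D(Y)={3,6,8}: Z {5,7,8}->{5}; V {3,4,5}->{3}; Y {3,6,8}->{8}
So after constraint 2: D(Z) = {5}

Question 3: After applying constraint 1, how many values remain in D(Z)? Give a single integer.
Constraint 1 (V < Z) on D(V)={3,4,5} D(Z)={3,5,7,8}: Z {3,5,7,8}->{5,7,8}
So after constraint 1: D(Z)={5,7,8}, size = 3

Answer: 3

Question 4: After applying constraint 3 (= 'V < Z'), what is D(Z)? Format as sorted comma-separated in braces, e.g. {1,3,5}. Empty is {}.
Answer: {5}

Derivation:
Constraint 1 (V < Z) on D(V)={3,4,5} D(Z)={3,5,7,8}: Z {3,5,7,8}->{5,7,8}
Constraint 2 (Z + V = Y) on D(Z)={5,7,8} D(V)={3,4,5} D(Y)={3,6,8}: Z {5,7,8}->{5}; V {3,4,5}->{3}; Y {3,6,8}->{8}
Constraint 3 (V < Z) on D(V)={3} D(Z)={5}: no change
So after constraint 3: D(Z) = {5}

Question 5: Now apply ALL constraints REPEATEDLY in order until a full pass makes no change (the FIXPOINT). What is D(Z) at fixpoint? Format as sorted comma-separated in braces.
pass 0 (initial): D(Z)={3,5,7,8}
pass 1: V {3,4,5}->{3}; Y {3,6,8}->{8}; Z {3,5,7,8}->{5}
pass 2: no change
Fixpoint after 2 passes: D(Z) = {5}

Answer: {5}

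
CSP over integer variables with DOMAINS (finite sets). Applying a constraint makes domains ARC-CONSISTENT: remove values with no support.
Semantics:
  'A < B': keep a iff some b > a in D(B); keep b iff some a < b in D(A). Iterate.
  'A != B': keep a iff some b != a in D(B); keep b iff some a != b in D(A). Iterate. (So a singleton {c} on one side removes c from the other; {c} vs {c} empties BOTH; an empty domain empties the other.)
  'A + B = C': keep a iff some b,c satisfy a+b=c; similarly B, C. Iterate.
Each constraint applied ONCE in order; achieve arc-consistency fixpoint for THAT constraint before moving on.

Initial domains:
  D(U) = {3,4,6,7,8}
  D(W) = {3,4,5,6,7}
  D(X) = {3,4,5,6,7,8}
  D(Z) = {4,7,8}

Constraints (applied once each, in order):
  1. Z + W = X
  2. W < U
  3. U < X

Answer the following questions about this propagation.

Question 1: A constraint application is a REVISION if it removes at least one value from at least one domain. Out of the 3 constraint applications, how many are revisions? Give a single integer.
Answer: 3

Derivation:
Constraint 1 (Z + W = X) on D(Z)={4,7,8} D(W)={3,4,5,6,7} D(X)={3,4,5,6,7,8}: Z {4,7,8}->{4}; W {3,4,5,6,7}->{3,4}; X {3,4,5,6,7,8}->{7,8} => REVISION
Constraint 2 (W < U) on D(W)={3,4} D(U)={3,4,6,7,8}: U {3,4,6,7,8}->{4,6,7,8} => REVISION
Constraint 3 (U < X) on D(U)={4,6,7,8} D(X)={7,8}: U {4,6,7,8}->{4,6,7} => REVISION
Total revisions = 3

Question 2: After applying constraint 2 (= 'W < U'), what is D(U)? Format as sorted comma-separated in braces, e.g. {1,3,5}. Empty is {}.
Answer: {4,6,7,8}

Derivation:
Constraint 1 (Z + W = X) on D(Z)={4,7,8} D(W)={3,4,5,6,7} D(X)={3,4,5,6,7,8}: Z {4,7,8}->{4}; W {3,4,5,6,7}->{3,4}; X {3,4,5,6,7,8}->{7,8}
Constraint 2 (W < U) on D(W)={3,4} D(U)={3,4,6,7,8}: U {3,4,6,7,8}->{4,6,7,8}
So after constraint 2: D(U) = {4,6,7,8}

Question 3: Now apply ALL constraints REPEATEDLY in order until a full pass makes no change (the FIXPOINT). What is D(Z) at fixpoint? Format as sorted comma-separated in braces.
Answer: {4}

Derivation:
pass 0 (initial): D(Z)={4,7,8}
pass 1: U {3,4,6,7,8}->{4,6,7}; W {3,4,5,6,7}->{3,4}; X {3,4,5,6,7,8}->{7,8}; Z {4,7,8}->{4}
pass 2: no change
Fixpoint after 2 passes: D(Z) = {4}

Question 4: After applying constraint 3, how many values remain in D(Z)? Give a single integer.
Constraint 1 (Z + W = X) on D(Z)={4,7,8} D(W)={3,4,5,6,7} D(X)={3,4,5,6,7,8}: Z {4,7,8}->{4}; W {3,4,5,6,7}->{3,4}; X {3,4,5,6,7,8}->{7,8}
Constraint 2 (W < U) on D(W)={3,4} D(U)={3,4,6,7,8}: U {3,4,6,7,8}->{4,6,7,8}
Constraint 3 (U < X) on D(U)={4,6,7,8} D(X)={7,8}: U {4,6,7,8}->{4,6,7}
So after constraint 3: D(Z)={4}, size = 1

Answer: 1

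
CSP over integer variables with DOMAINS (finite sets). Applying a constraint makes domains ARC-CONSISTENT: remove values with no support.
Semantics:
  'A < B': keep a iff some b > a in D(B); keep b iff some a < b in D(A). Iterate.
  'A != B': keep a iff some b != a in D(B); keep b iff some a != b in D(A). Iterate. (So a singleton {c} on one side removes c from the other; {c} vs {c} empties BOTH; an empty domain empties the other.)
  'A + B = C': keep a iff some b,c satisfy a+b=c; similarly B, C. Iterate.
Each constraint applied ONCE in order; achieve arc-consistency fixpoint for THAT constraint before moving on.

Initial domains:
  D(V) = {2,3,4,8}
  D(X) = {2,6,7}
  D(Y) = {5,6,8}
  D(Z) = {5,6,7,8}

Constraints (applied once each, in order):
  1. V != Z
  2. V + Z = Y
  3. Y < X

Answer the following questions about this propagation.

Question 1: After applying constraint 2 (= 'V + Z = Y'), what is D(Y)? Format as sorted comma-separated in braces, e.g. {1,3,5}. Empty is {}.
Answer: {8}

Derivation:
Constraint 1 (V != Z) on D(V)={2,3,4,8} D(Z)={5,6,7,8}: no change
Constraint 2 (V + Z = Y) on D(V)={2,3,4,8} D(Z)={5,6,7,8} D(Y)={5,6,8}: V {2,3,4,8}->{2,3}; Z {5,6,7,8}->{5,6}; Y {5,6,8}->{8}
So after constraint 2: D(Y) = {8}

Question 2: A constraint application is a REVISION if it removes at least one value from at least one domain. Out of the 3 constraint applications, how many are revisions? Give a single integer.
Constraint 1 (V != Z) on D(V)={2,3,4,8} D(Z)={5,6,7,8}: no change => not a revision
Constraint 2 (V + Z = Y) on D(V)={2,3,4,8} D(Z)={5,6,7,8} D(Y)={5,6,8}: V {2,3,4,8}->{2,3}; Z {5,6,7,8}->{5,6}; Y {5,6,8}->{8} => REVISION
Constraint 3 (Y < X) on D(Y)={8} D(X)={2,6,7}: Y {8}->{}; X {2,6,7}->{} => REVISION
Total revisions = 2

Answer: 2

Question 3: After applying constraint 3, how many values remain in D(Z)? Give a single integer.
Answer: 2

Derivation:
Constraint 1 (V != Z) on D(V)={2,3,4,8} D(Z)={5,6,7,8}: no change
Constraint 2 (V + Z = Y) on D(V)={2,3,4,8} D(Z)={5,6,7,8} D(Y)={5,6,8}: V {2,3,4,8}->{2,3}; Z {5,6,7,8}->{5,6}; Y {5,6,8}->{8}
Constraint 3 (Y < X) on D(Y)={8} D(X)={2,6,7}: Y {8}->{}; X {2,6,7}->{}
So after constraint 3: D(Z)={5,6}, size = 2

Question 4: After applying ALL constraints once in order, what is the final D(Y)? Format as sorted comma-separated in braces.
Constraint 1 (V != Z) on D(V)={2,3,4,8} D(Z)={5,6,7,8}: no change
Constraint 2 (V + Z = Y) on D(V)={2,3,4,8} D(Z)={5,6,7,8} D(Y)={5,6,8}: V {2,3,4,8}->{2,3}; Z {5,6,7,8}->{5,6}; Y {5,6,8}->{8}
Constraint 3 (Y < X) on D(Y)={8} D(X)={2,6,7}: Y {8}->{}; X {2,6,7}->{}
So after all 3 constraints: D(Y) = {}

Answer: {}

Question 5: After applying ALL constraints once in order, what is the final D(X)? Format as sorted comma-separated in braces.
Answer: {}

Derivation:
Constraint 1 (V != Z) on D(V)={2,3,4,8} D(Z)={5,6,7,8}: no change
Constraint 2 (V + Z = Y) on D(V)={2,3,4,8} D(Z)={5,6,7,8} D(Y)={5,6,8}: V {2,3,4,8}->{2,3}; Z {5,6,7,8}->{5,6}; Y {5,6,8}->{8}
Constraint 3 (Y < X) on D(Y)={8} D(X)={2,6,7}: Y {8}->{}; X {2,6,7}->{}
So after all 3 constraints: D(X) = {}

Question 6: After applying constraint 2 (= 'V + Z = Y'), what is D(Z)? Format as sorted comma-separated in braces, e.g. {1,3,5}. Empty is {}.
Answer: {5,6}

Derivation:
Constraint 1 (V != Z) on D(V)={2,3,4,8} D(Z)={5,6,7,8}: no change
Constraint 2 (V + Z = Y) on D(V)={2,3,4,8} D(Z)={5,6,7,8} D(Y)={5,6,8}: V {2,3,4,8}->{2,3}; Z {5,6,7,8}->{5,6}; Y {5,6,8}->{8}
So after constraint 2: D(Z) = {5,6}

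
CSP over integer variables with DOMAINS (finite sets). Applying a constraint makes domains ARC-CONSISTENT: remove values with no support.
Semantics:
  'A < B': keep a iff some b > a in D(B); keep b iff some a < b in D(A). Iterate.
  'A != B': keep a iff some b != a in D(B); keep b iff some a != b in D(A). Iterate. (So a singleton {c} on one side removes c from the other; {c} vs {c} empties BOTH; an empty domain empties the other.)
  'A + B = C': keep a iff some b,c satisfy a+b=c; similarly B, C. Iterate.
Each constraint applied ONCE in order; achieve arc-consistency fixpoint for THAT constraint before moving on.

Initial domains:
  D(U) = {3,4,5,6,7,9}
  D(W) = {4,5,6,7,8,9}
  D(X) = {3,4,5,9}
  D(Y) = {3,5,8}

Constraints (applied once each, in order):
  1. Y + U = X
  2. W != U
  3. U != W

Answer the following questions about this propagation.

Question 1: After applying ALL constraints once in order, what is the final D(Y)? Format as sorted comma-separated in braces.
Constraint 1 (Y + U = X) on D(Y)={3,5,8} D(U)={3,4,5,6,7,9} D(X)={3,4,5,9}: Y {3,5,8}->{3,5}; U {3,4,5,6,7,9}->{4,6}; X {3,4,5,9}->{9}
Constraint 2 (W != U) on D(W)={4,5,6,7,8,9} D(U)={4,6}: no change
Constraint 3 (U != W) on D(U)={4,6} D(W)={4,5,6,7,8,9}: no change
So after all 3 constraints: D(Y) = {3,5}

Answer: {3,5}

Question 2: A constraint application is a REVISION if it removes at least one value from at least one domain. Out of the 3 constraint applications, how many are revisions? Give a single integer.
Constraint 1 (Y + U = X) on D(Y)={3,5,8} D(U)={3,4,5,6,7,9} D(X)={3,4,5,9}: Y {3,5,8}->{3,5}; U {3,4,5,6,7,9}->{4,6}; X {3,4,5,9}->{9} => REVISION
Constraint 2 (W != U) on D(W)={4,5,6,7,8,9} D(U)={4,6}: no change => not a revision
Constraint 3 (U != W) on D(U)={4,6} D(W)={4,5,6,7,8,9}: no change => not a revision
Total revisions = 1

Answer: 1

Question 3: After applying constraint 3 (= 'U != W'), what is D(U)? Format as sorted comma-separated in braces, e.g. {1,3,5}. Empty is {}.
Constraint 1 (Y + U = X) on D(Y)={3,5,8} D(U)={3,4,5,6,7,9} D(X)={3,4,5,9}: Y {3,5,8}->{3,5}; U {3,4,5,6,7,9}->{4,6}; X {3,4,5,9}->{9}
Constraint 2 (W != U) on D(W)={4,5,6,7,8,9} D(U)={4,6}: no change
Constraint 3 (U != W) on D(U)={4,6} D(W)={4,5,6,7,8,9}: no change
So after constraint 3: D(U) = {4,6}

Answer: {4,6}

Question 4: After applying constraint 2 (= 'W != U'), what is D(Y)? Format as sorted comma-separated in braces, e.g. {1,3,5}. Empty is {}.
Constraint 1 (Y + U = X) on D(Y)={3,5,8} D(U)={3,4,5,6,7,9} D(X)={3,4,5,9}: Y {3,5,8}->{3,5}; U {3,4,5,6,7,9}->{4,6}; X {3,4,5,9}->{9}
Constraint 2 (W != U) on D(W)={4,5,6,7,8,9} D(U)={4,6}: no change
So after constraint 2: D(Y) = {3,5}

Answer: {3,5}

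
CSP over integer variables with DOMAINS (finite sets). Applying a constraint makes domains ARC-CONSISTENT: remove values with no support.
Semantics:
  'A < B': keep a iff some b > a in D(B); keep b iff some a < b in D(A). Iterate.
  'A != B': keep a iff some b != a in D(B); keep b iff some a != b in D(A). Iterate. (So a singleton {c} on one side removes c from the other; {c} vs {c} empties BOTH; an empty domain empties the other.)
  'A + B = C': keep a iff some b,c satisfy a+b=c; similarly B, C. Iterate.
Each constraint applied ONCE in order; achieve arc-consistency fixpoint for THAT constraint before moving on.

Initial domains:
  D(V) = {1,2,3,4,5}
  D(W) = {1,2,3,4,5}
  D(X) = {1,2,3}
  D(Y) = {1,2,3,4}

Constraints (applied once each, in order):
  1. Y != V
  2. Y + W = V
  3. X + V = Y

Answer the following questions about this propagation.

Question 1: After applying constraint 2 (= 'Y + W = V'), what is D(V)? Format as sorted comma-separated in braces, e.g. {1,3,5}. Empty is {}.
Answer: {2,3,4,5}

Derivation:
Constraint 1 (Y != V) on D(Y)={1,2,3,4} D(V)={1,2,3,4,5}: no change
Constraint 2 (Y + W = V) on D(Y)={1,2,3,4} D(W)={1,2,3,4,5} D(V)={1,2,3,4,5}: W {1,2,3,4,5}->{1,2,3,4}; V {1,2,3,4,5}->{2,3,4,5}
So after constraint 2: D(V) = {2,3,4,5}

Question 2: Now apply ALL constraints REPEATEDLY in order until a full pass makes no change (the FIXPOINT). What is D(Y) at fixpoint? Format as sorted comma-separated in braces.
pass 0 (initial): D(Y)={1,2,3,4}
pass 1: V {1,2,3,4,5}->{2,3}; W {1,2,3,4,5}->{1,2,3,4}; X {1,2,3}->{1,2}; Y {1,2,3,4}->{3,4}
pass 2: V {2,3}->{}; W {1,2,3,4}->{}; X {1,2}->{}; Y {3,4}->{}
pass 3: no change
Fixpoint after 3 passes: D(Y) = {}

Answer: {}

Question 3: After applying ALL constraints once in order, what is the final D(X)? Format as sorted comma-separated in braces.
Constraint 1 (Y != V) on D(Y)={1,2,3,4} D(V)={1,2,3,4,5}: no change
Constraint 2 (Y + W = V) on D(Y)={1,2,3,4} D(W)={1,2,3,4,5} D(V)={1,2,3,4,5}: W {1,2,3,4,5}->{1,2,3,4}; V {1,2,3,4,5}->{2,3,4,5}
Constraint 3 (X + V = Y) on D(X)={1,2,3} D(V)={2,3,4,5} D(Y)={1,2,3,4}: X {1,2,3}->{1,2}; V {2,3,4,5}->{2,3}; Y {1,2,3,4}->{3,4}
So after all 3 constraints: D(X) = {1,2}

Answer: {1,2}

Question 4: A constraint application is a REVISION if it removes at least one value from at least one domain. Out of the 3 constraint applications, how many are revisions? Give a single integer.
Constraint 1 (Y != V) on D(Y)={1,2,3,4} D(V)={1,2,3,4,5}: no change => not a revision
Constraint 2 (Y + W = V) on D(Y)={1,2,3,4} D(W)={1,2,3,4,5} D(V)={1,2,3,4,5}: W {1,2,3,4,5}->{1,2,3,4}; V {1,2,3,4,5}->{2,3,4,5} => REVISION
Constraint 3 (X + V = Y) on D(X)={1,2,3} D(V)={2,3,4,5} D(Y)={1,2,3,4}: X {1,2,3}->{1,2}; V {2,3,4,5}->{2,3}; Y {1,2,3,4}->{3,4} => REVISION
Total revisions = 2

Answer: 2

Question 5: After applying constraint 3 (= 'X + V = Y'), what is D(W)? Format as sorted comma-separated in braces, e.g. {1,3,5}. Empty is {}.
Constraint 1 (Y != V) on D(Y)={1,2,3,4} D(V)={1,2,3,4,5}: no change
Constraint 2 (Y + W = V) on D(Y)={1,2,3,4} D(W)={1,2,3,4,5} D(V)={1,2,3,4,5}: W {1,2,3,4,5}->{1,2,3,4}; V {1,2,3,4,5}->{2,3,4,5}
Constraint 3 (X + V = Y) on D(X)={1,2,3} D(V)={2,3,4,5} D(Y)={1,2,3,4}: X {1,2,3}->{1,2}; V {2,3,4,5}->{2,3}; Y {1,2,3,4}->{3,4}
So after constraint 3: D(W) = {1,2,3,4}

Answer: {1,2,3,4}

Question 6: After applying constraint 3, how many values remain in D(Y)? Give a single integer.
Constraint 1 (Y != V) on D(Y)={1,2,3,4} D(V)={1,2,3,4,5}: no change
Constraint 2 (Y + W = V) on D(Y)={1,2,3,4} D(W)={1,2,3,4,5} D(V)={1,2,3,4,5}: W {1,2,3,4,5}->{1,2,3,4}; V {1,2,3,4,5}->{2,3,4,5}
Constraint 3 (X + V = Y) on D(X)={1,2,3} D(V)={2,3,4,5} D(Y)={1,2,3,4}: X {1,2,3}->{1,2}; V {2,3,4,5}->{2,3}; Y {1,2,3,4}->{3,4}
So after constraint 3: D(Y)={3,4}, size = 2

Answer: 2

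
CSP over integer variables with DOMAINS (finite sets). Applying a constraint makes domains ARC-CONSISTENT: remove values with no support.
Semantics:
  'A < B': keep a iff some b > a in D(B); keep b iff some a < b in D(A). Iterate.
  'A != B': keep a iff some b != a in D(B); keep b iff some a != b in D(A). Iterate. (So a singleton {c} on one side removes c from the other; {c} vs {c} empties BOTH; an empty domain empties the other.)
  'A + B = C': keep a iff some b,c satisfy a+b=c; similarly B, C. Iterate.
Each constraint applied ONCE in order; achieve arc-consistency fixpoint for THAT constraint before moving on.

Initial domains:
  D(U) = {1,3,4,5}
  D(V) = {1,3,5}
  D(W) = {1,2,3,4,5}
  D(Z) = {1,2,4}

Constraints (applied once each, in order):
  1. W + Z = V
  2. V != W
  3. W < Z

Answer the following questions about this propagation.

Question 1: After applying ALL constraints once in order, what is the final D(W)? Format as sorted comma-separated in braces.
Answer: {1,2,3}

Derivation:
Constraint 1 (W + Z = V) on D(W)={1,2,3,4,5} D(Z)={1,2,4} D(V)={1,3,5}: W {1,2,3,4,5}->{1,2,3,4}; V {1,3,5}->{3,5}
Constraint 2 (V != W) on D(V)={3,5} D(W)={1,2,3,4}: no change
Constraint 3 (W < Z) on D(W)={1,2,3,4} D(Z)={1,2,4}: W {1,2,3,4}->{1,2,3}; Z {1,2,4}->{2,4}
So after all 3 constraints: D(W) = {1,2,3}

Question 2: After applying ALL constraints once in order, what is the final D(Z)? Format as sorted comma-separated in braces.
Constraint 1 (W + Z = V) on D(W)={1,2,3,4,5} D(Z)={1,2,4} D(V)={1,3,5}: W {1,2,3,4,5}->{1,2,3,4}; V {1,3,5}->{3,5}
Constraint 2 (V != W) on D(V)={3,5} D(W)={1,2,3,4}: no change
Constraint 3 (W < Z) on D(W)={1,2,3,4} D(Z)={1,2,4}: W {1,2,3,4}->{1,2,3}; Z {1,2,4}->{2,4}
So after all 3 constraints: D(Z) = {2,4}

Answer: {2,4}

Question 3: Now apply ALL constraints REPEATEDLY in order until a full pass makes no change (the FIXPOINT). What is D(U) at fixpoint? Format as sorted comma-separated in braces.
Answer: {1,3,4,5}

Derivation:
pass 0 (initial): D(U)={1,3,4,5}
pass 1: V {1,3,5}->{3,5}; W {1,2,3,4,5}->{1,2,3}; Z {1,2,4}->{2,4}
pass 2: W {1,2,3}->{1,3}
pass 3: no change
Fixpoint after 3 passes: D(U) = {1,3,4,5}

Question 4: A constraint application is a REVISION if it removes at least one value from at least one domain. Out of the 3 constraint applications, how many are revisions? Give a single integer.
Constraint 1 (W + Z = V) on D(W)={1,2,3,4,5} D(Z)={1,2,4} D(V)={1,3,5}: W {1,2,3,4,5}->{1,2,3,4}; V {1,3,5}->{3,5} => REVISION
Constraint 2 (V != W) on D(V)={3,5} D(W)={1,2,3,4}: no change => not a revision
Constraint 3 (W < Z) on D(W)={1,2,3,4} D(Z)={1,2,4}: W {1,2,3,4}->{1,2,3}; Z {1,2,4}->{2,4} => REVISION
Total revisions = 2

Answer: 2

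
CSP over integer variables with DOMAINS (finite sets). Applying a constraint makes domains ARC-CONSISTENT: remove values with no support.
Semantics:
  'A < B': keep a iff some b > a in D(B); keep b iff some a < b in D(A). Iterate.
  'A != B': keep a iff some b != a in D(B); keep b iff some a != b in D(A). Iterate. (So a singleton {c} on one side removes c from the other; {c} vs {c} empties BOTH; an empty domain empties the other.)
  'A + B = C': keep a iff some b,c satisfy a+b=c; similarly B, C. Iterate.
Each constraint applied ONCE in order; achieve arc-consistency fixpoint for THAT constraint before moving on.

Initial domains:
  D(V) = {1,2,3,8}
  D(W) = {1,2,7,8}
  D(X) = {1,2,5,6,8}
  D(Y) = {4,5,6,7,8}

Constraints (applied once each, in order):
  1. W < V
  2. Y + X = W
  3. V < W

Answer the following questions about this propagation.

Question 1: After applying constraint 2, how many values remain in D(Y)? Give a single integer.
Constraint 1 (W < V) on D(W)={1,2,7,8} D(V)={1,2,3,8}: W {1,2,7,8}->{1,2,7}; V {1,2,3,8}->{2,3,8}
Constraint 2 (Y + X = W) on D(Y)={4,5,6,7,8} D(X)={1,2,5,6,8} D(W)={1,2,7}: Y {4,5,6,7,8}->{5,6}; X {1,2,5,6,8}->{1,2}; W {1,2,7}->{7}
So after constraint 2: D(Y)={5,6}, size = 2

Answer: 2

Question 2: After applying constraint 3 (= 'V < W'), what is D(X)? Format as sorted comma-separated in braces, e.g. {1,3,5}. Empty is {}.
Constraint 1 (W < V) on D(W)={1,2,7,8} D(V)={1,2,3,8}: W {1,2,7,8}->{1,2,7}; V {1,2,3,8}->{2,3,8}
Constraint 2 (Y + X = W) on D(Y)={4,5,6,7,8} D(X)={1,2,5,6,8} D(W)={1,2,7}: Y {4,5,6,7,8}->{5,6}; X {1,2,5,6,8}->{1,2}; W {1,2,7}->{7}
Constraint 3 (V < W) on D(V)={2,3,8} D(W)={7}: V {2,3,8}->{2,3}
So after constraint 3: D(X) = {1,2}

Answer: {1,2}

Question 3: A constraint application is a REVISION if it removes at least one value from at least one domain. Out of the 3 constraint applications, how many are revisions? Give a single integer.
Constraint 1 (W < V) on D(W)={1,2,7,8} D(V)={1,2,3,8}: W {1,2,7,8}->{1,2,7}; V {1,2,3,8}->{2,3,8} => REVISION
Constraint 2 (Y + X = W) on D(Y)={4,5,6,7,8} D(X)={1,2,5,6,8} D(W)={1,2,7}: Y {4,5,6,7,8}->{5,6}; X {1,2,5,6,8}->{1,2}; W {1,2,7}->{7} => REVISION
Constraint 3 (V < W) on D(V)={2,3,8} D(W)={7}: V {2,3,8}->{2,3} => REVISION
Total revisions = 3

Answer: 3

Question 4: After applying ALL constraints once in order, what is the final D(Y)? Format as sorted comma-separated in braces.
Answer: {5,6}

Derivation:
Constraint 1 (W < V) on D(W)={1,2,7,8} D(V)={1,2,3,8}: W {1,2,7,8}->{1,2,7}; V {1,2,3,8}->{2,3,8}
Constraint 2 (Y + X = W) on D(Y)={4,5,6,7,8} D(X)={1,2,5,6,8} D(W)={1,2,7}: Y {4,5,6,7,8}->{5,6}; X {1,2,5,6,8}->{1,2}; W {1,2,7}->{7}
Constraint 3 (V < W) on D(V)={2,3,8} D(W)={7}: V {2,3,8}->{2,3}
So after all 3 constraints: D(Y) = {5,6}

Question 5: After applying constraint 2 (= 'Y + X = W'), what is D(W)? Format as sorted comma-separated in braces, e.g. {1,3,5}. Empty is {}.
Constraint 1 (W < V) on D(W)={1,2,7,8} D(V)={1,2,3,8}: W {1,2,7,8}->{1,2,7}; V {1,2,3,8}->{2,3,8}
Constraint 2 (Y + X = W) on D(Y)={4,5,6,7,8} D(X)={1,2,5,6,8} D(W)={1,2,7}: Y {4,5,6,7,8}->{5,6}; X {1,2,5,6,8}->{1,2}; W {1,2,7}->{7}
So after constraint 2: D(W) = {7}

Answer: {7}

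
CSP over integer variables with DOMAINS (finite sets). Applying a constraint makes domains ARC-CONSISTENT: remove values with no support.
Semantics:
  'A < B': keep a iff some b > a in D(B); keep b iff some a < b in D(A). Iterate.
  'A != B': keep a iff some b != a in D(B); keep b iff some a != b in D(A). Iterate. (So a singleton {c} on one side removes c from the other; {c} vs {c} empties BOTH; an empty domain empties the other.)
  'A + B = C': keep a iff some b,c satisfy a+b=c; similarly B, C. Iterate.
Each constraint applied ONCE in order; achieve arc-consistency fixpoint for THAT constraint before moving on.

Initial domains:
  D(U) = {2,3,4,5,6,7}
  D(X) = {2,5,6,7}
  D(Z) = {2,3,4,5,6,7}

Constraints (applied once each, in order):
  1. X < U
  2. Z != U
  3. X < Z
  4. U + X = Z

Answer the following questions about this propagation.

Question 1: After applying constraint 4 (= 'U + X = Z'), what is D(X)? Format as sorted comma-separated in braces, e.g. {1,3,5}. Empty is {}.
Constraint 1 (X < U) on D(X)={2,5,6,7} D(U)={2,3,4,5,6,7}: X {2,5,6,7}->{2,5,6}; U {2,3,4,5,6,7}->{3,4,5,6,7}
Constraint 2 (Z != U) on D(Z)={2,3,4,5,6,7} D(U)={3,4,5,6,7}: no change
Constraint 3 (X < Z) on D(X)={2,5,6} D(Z)={2,3,4,5,6,7}: Z {2,3,4,5,6,7}->{3,4,5,6,7}
Constraint 4 (U + X = Z) on D(U)={3,4,5,6,7} D(X)={2,5,6} D(Z)={3,4,5,6,7}: U {3,4,5,6,7}->{3,4,5}; X {2,5,6}->{2}; Z {3,4,5,6,7}->{5,6,7}
So after constraint 4: D(X) = {2}

Answer: {2}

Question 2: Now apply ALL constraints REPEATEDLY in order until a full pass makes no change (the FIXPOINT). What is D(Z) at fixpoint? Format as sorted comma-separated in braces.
pass 0 (initial): D(Z)={2,3,4,5,6,7}
pass 1: U {2,3,4,5,6,7}->{3,4,5}; X {2,5,6,7}->{2}; Z {2,3,4,5,6,7}->{5,6,7}
pass 2: no change
Fixpoint after 2 passes: D(Z) = {5,6,7}

Answer: {5,6,7}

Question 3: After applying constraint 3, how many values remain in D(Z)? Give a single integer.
Answer: 5

Derivation:
Constraint 1 (X < U) on D(X)={2,5,6,7} D(U)={2,3,4,5,6,7}: X {2,5,6,7}->{2,5,6}; U {2,3,4,5,6,7}->{3,4,5,6,7}
Constraint 2 (Z != U) on D(Z)={2,3,4,5,6,7} D(U)={3,4,5,6,7}: no change
Constraint 3 (X < Z) on D(X)={2,5,6} D(Z)={2,3,4,5,6,7}: Z {2,3,4,5,6,7}->{3,4,5,6,7}
So after constraint 3: D(Z)={3,4,5,6,7}, size = 5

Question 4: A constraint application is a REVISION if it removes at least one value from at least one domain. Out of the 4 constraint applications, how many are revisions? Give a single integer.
Constraint 1 (X < U) on D(X)={2,5,6,7} D(U)={2,3,4,5,6,7}: X {2,5,6,7}->{2,5,6}; U {2,3,4,5,6,7}->{3,4,5,6,7} => REVISION
Constraint 2 (Z != U) on D(Z)={2,3,4,5,6,7} D(U)={3,4,5,6,7}: no change => not a revision
Constraint 3 (X < Z) on D(X)={2,5,6} D(Z)={2,3,4,5,6,7}: Z {2,3,4,5,6,7}->{3,4,5,6,7} => REVISION
Constraint 4 (U + X = Z) on D(U)={3,4,5,6,7} D(X)={2,5,6} D(Z)={3,4,5,6,7}: U {3,4,5,6,7}->{3,4,5}; X {2,5,6}->{2}; Z {3,4,5,6,7}->{5,6,7} => REVISION
Total revisions = 3

Answer: 3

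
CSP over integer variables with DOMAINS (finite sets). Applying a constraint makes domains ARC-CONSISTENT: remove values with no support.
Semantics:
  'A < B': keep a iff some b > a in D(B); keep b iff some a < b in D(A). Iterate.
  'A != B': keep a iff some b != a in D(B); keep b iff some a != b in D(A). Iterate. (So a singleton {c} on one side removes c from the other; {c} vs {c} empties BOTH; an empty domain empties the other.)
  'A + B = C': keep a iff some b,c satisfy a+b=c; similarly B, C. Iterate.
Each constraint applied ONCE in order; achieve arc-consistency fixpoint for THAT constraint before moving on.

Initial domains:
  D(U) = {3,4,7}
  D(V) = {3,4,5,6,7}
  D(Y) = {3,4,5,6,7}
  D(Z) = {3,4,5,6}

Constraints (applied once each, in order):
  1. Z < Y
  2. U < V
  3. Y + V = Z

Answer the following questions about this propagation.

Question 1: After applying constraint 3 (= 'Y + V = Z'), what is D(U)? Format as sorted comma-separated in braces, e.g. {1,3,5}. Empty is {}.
Answer: {3,4}

Derivation:
Constraint 1 (Z < Y) on D(Z)={3,4,5,6} D(Y)={3,4,5,6,7}: Y {3,4,5,6,7}->{4,5,6,7}
Constraint 2 (U < V) on D(U)={3,4,7} D(V)={3,4,5,6,7}: U {3,4,7}->{3,4}; V {3,4,5,6,7}->{4,5,6,7}
Constraint 3 (Y + V = Z) on D(Y)={4,5,6,7} D(V)={4,5,6,7} D(Z)={3,4,5,6}: Y {4,5,6,7}->{}; V {4,5,6,7}->{}; Z {3,4,5,6}->{}
So after constraint 3: D(U) = {3,4}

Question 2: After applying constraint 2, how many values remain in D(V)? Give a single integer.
Constraint 1 (Z < Y) on D(Z)={3,4,5,6} D(Y)={3,4,5,6,7}: Y {3,4,5,6,7}->{4,5,6,7}
Constraint 2 (U < V) on D(U)={3,4,7} D(V)={3,4,5,6,7}: U {3,4,7}->{3,4}; V {3,4,5,6,7}->{4,5,6,7}
So after constraint 2: D(V)={4,5,6,7}, size = 4

Answer: 4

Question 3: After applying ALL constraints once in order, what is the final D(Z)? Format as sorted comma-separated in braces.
Answer: {}

Derivation:
Constraint 1 (Z < Y) on D(Z)={3,4,5,6} D(Y)={3,4,5,6,7}: Y {3,4,5,6,7}->{4,5,6,7}
Constraint 2 (U < V) on D(U)={3,4,7} D(V)={3,4,5,6,7}: U {3,4,7}->{3,4}; V {3,4,5,6,7}->{4,5,6,7}
Constraint 3 (Y + V = Z) on D(Y)={4,5,6,7} D(V)={4,5,6,7} D(Z)={3,4,5,6}: Y {4,5,6,7}->{}; V {4,5,6,7}->{}; Z {3,4,5,6}->{}
So after all 3 constraints: D(Z) = {}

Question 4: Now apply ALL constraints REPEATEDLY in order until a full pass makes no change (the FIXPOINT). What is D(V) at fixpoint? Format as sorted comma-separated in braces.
pass 0 (initial): D(V)={3,4,5,6,7}
pass 1: U {3,4,7}->{3,4}; V {3,4,5,6,7}->{}; Y {3,4,5,6,7}->{}; Z {3,4,5,6}->{}
pass 2: U {3,4}->{}
pass 3: no change
Fixpoint after 3 passes: D(V) = {}

Answer: {}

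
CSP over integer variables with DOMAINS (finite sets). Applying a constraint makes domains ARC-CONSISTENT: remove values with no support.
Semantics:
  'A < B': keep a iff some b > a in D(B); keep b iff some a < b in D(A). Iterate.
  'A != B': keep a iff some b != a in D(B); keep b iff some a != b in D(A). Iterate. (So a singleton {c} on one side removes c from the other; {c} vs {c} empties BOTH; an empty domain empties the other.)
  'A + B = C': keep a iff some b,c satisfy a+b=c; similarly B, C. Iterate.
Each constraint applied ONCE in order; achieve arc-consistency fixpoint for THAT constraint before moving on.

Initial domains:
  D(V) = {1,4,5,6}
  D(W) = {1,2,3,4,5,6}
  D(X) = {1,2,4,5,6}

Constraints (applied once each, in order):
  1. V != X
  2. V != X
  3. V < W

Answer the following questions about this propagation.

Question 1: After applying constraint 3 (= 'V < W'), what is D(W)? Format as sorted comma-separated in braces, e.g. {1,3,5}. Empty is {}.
Constraint 1 (V != X) on D(V)={1,4,5,6} D(X)={1,2,4,5,6}: no change
Constraint 2 (V != X) on D(V)={1,4,5,6} D(X)={1,2,4,5,6}: no change
Constraint 3 (V < W) on D(V)={1,4,5,6} D(W)={1,2,3,4,5,6}: V {1,4,5,6}->{1,4,5}; W {1,2,3,4,5,6}->{2,3,4,5,6}
So after constraint 3: D(W) = {2,3,4,5,6}

Answer: {2,3,4,5,6}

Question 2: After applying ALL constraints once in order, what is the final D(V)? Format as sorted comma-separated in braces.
Answer: {1,4,5}

Derivation:
Constraint 1 (V != X) on D(V)={1,4,5,6} D(X)={1,2,4,5,6}: no change
Constraint 2 (V != X) on D(V)={1,4,5,6} D(X)={1,2,4,5,6}: no change
Constraint 3 (V < W) on D(V)={1,4,5,6} D(W)={1,2,3,4,5,6}: V {1,4,5,6}->{1,4,5}; W {1,2,3,4,5,6}->{2,3,4,5,6}
So after all 3 constraints: D(V) = {1,4,5}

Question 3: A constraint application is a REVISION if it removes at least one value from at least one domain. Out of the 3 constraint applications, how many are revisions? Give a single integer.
Answer: 1

Derivation:
Constraint 1 (V != X) on D(V)={1,4,5,6} D(X)={1,2,4,5,6}: no change => not a revision
Constraint 2 (V != X) on D(V)={1,4,5,6} D(X)={1,2,4,5,6}: no change => not a revision
Constraint 3 (V < W) on D(V)={1,4,5,6} D(W)={1,2,3,4,5,6}: V {1,4,5,6}->{1,4,5}; W {1,2,3,4,5,6}->{2,3,4,5,6} => REVISION
Total revisions = 1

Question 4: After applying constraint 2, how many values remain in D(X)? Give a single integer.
Answer: 5

Derivation:
Constraint 1 (V != X) on D(V)={1,4,5,6} D(X)={1,2,4,5,6}: no change
Constraint 2 (V != X) on D(V)={1,4,5,6} D(X)={1,2,4,5,6}: no change
So after constraint 2: D(X)={1,2,4,5,6}, size = 5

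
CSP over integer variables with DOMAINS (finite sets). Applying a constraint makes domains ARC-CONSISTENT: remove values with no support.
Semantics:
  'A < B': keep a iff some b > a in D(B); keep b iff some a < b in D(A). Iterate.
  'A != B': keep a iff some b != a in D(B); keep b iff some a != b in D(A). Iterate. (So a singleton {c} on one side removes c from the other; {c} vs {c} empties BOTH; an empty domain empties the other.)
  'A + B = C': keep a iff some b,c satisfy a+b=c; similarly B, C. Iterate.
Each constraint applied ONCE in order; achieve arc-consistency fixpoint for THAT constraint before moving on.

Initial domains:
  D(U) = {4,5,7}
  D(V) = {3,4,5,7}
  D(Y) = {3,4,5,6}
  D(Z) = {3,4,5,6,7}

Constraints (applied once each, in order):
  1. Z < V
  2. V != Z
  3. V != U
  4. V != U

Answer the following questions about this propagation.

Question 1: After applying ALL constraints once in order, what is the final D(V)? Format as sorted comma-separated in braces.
Constraint 1 (Z < V) on D(Z)={3,4,5,6,7} D(V)={3,4,5,7}: Z {3,4,5,6,7}->{3,4,5,6}; V {3,4,5,7}->{4,5,7}
Constraint 2 (V != Z) on D(V)={4,5,7} D(Z)={3,4,5,6}: no change
Constraint 3 (V != U) on D(V)={4,5,7} D(U)={4,5,7}: no change
Constraint 4 (V != U) on D(V)={4,5,7} D(U)={4,5,7}: no change
So after all 4 constraints: D(V) = {4,5,7}

Answer: {4,5,7}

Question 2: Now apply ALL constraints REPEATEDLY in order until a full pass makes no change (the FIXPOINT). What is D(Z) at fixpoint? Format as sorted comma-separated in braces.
Answer: {3,4,5,6}

Derivation:
pass 0 (initial): D(Z)={3,4,5,6,7}
pass 1: V {3,4,5,7}->{4,5,7}; Z {3,4,5,6,7}->{3,4,5,6}
pass 2: no change
Fixpoint after 2 passes: D(Z) = {3,4,5,6}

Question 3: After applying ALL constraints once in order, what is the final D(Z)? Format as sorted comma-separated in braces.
Constraint 1 (Z < V) on D(Z)={3,4,5,6,7} D(V)={3,4,5,7}: Z {3,4,5,6,7}->{3,4,5,6}; V {3,4,5,7}->{4,5,7}
Constraint 2 (V != Z) on D(V)={4,5,7} D(Z)={3,4,5,6}: no change
Constraint 3 (V != U) on D(V)={4,5,7} D(U)={4,5,7}: no change
Constraint 4 (V != U) on D(V)={4,5,7} D(U)={4,5,7}: no change
So after all 4 constraints: D(Z) = {3,4,5,6}

Answer: {3,4,5,6}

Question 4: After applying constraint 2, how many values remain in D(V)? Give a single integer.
Answer: 3

Derivation:
Constraint 1 (Z < V) on D(Z)={3,4,5,6,7} D(V)={3,4,5,7}: Z {3,4,5,6,7}->{3,4,5,6}; V {3,4,5,7}->{4,5,7}
Constraint 2 (V != Z) on D(V)={4,5,7} D(Z)={3,4,5,6}: no change
So after constraint 2: D(V)={4,5,7}, size = 3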